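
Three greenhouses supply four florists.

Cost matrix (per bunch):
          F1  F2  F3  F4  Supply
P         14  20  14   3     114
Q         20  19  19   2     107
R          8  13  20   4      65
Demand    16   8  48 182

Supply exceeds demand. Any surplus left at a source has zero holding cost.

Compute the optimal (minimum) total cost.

Optimal allocation:
  P to F3: 48 × 14 = 672
  P to F4: 66 × 3 = 198
  Q to F4: 107 × 2 = 214
  R to F1: 16 × 8 = 128
  R to F2: 8 × 13 = 104
  R to F4: 9 × 4 = 36
Total = 672 + 198 + 214 + 128 + 104 + 36 = 1352.

1352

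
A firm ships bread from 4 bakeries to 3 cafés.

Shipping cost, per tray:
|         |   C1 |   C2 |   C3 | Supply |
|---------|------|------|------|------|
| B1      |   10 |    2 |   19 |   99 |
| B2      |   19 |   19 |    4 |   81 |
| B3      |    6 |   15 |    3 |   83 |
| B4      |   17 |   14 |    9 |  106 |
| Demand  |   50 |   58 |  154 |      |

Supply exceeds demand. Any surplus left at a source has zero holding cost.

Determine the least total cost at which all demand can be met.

1119

One minimum-cost allocation:
  B1 to C1: 40 trays
  B1 to C2: 58 trays
  B2 to C3: 81 trays
  B3 to C1: 10 trays
  B3 to C3: 73 trays
Total cost = 1119.
(Supply check: B1 ships 98; B2 ships 81; B3 ships 83; B4 ships 0.)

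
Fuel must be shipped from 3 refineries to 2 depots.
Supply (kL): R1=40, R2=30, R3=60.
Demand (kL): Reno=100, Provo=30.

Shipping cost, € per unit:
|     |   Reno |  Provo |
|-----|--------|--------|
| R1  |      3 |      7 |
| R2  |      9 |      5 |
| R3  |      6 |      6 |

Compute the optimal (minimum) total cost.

One minimum-cost allocation:
  R1→Reno: 40 × €3 = €120
  R2→Provo: 30 × €5 = €150
  R3→Reno: 60 × €6 = €360
Total = 120 + 150 + 360 = €630.
(Supply check: R1 ships 40; R2 ships 30; R3 ships 60.)

630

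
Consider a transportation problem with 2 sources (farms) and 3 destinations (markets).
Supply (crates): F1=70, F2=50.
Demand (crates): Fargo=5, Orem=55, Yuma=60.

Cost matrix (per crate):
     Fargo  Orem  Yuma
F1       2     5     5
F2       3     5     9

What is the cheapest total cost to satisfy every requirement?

A cheapest plan:
  F1–Fargo: 5 × 2 = 10
  F1–Orem: 5 × 5 = 25
  F1–Yuma: 60 × 5 = 300
  F2–Orem: 50 × 5 = 250
Total = 10 + 25 + 300 + 250 = 585.

585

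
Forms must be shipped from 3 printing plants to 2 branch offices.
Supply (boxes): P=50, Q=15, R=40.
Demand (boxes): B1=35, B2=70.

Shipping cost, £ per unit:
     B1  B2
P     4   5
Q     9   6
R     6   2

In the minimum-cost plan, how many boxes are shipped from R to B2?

Solving gives:
  P to B1: 35 × £4 = £140
  P to B2: 15 × £5 = £75
  Q to B2: 15 × £6 = £90
  R to B2: 40 × £2 = £80
Total cost = £385.
So R→B2 carries 40 boxes.

40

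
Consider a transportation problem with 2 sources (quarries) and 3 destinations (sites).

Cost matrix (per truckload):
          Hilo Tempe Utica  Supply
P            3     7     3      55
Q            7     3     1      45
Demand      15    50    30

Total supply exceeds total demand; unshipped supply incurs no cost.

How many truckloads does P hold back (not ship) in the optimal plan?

An optimal plan:
  P->Hilo: 15 truckloads
  P->Tempe: 5 truckloads
  P->Utica: 30 truckloads
  Q->Tempe: 45 truckloads
Total cost = 305.
P ships 50 of its 55, leaving 5.

5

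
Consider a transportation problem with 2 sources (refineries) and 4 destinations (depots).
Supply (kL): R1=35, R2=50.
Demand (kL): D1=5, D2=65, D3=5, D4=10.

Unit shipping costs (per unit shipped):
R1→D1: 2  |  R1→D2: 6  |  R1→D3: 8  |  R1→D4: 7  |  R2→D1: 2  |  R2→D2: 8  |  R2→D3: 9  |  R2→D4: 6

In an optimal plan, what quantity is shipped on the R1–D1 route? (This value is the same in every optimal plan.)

The minimum-cost plan:
  R1–D2: 35 × 6 = 210
  R2–D1: 5 × 2 = 10
  R2–D2: 30 × 8 = 240
  R2–D3: 5 × 9 = 45
  R2–D4: 10 × 6 = 60
Total cost = 565.
The route R1→D1 is not used.

0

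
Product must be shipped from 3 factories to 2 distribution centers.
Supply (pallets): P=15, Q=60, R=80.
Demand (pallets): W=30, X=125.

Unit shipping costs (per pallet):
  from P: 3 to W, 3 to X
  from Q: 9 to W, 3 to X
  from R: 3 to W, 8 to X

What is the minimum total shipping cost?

715

An optimal shipping plan:
  P to X: 15 × 3 = 45
  Q to X: 60 × 3 = 180
  R to W: 30 × 3 = 90
  R to X: 50 × 8 = 400
Total = 45 + 180 + 90 + 400 = 715.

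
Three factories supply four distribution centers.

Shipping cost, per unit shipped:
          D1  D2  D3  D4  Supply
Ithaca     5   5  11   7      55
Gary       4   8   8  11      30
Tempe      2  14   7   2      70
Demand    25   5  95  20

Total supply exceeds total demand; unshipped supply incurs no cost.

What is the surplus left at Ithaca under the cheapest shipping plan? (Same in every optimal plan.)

Minimum-cost shipments:
  Ithaca→D1: 25 × 5 = 125
  Ithaca→D2: 5 × 5 = 25
  Ithaca→D3: 15 × 11 = 165
  Gary→D3: 30 × 8 = 240
  Tempe→D3: 50 × 7 = 350
  Tempe→D4: 20 × 2 = 40
Total cost = 945.
Ithaca ships 45 of its 55, leaving 10.

10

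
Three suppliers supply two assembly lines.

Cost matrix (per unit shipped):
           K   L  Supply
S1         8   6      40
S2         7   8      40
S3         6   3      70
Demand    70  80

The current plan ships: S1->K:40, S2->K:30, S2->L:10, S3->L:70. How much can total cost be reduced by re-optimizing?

Current plan cost = 40·8 + 30·7 + 10·8 + 70·3 = 820.
Optimal plan:
  S1->K: 30 × 8 = 240
  S1->L: 10 × 6 = 60
  S2->K: 40 × 7 = 280
  S3->L: 70 × 3 = 210
Optimal cost = 790.
Saving = 820 − 790 = 30.

30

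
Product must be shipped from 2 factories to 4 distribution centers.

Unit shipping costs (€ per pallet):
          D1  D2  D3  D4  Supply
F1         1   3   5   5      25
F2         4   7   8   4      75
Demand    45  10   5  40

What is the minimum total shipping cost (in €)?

365

Optimal allocation:
  F1->D1: 15 × €1 = €15
  F1->D2: 10 × €3 = €30
  F2->D1: 30 × €4 = €120
  F2->D3: 5 × €8 = €40
  F2->D4: 40 × €4 = €160
Total = 15 + 30 + 120 + 40 + 160 = €365.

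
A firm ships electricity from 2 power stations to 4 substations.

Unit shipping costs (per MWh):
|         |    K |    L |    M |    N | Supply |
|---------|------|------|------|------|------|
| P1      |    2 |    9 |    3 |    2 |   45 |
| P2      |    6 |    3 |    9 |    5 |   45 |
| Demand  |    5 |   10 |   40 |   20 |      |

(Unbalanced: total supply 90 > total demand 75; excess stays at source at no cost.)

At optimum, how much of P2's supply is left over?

15

An optimal plan:
  P1 to K: 5 × 2 = 10
  P1 to M: 40 × 3 = 120
  P2 to L: 10 × 3 = 30
  P2 to N: 20 × 5 = 100
Total cost = 260.
P2 ships 30 of its 45, leaving 15.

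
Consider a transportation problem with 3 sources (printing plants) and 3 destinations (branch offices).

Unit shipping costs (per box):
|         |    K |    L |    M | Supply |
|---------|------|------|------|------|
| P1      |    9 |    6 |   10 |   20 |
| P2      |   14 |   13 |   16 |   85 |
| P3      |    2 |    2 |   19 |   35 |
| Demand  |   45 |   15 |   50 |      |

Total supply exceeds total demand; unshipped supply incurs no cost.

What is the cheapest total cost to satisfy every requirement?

One minimum-cost allocation:
  P1–L: 15 × 6 = 90
  P1–M: 5 × 10 = 50
  P2–K: 10 × 14 = 140
  P2–M: 45 × 16 = 720
  P3–K: 35 × 2 = 70
Total = 90 + 50 + 140 + 720 + 70 = 1070.
(Supply check: P1 ships 20; P2 ships 55; P3 ships 35.)

1070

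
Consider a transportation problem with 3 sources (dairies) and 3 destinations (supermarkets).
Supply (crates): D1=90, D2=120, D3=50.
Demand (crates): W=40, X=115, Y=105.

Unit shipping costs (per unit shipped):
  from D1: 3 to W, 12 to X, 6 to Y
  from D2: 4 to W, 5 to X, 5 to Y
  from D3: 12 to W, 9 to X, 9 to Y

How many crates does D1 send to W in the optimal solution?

Solving gives:
  D1 to W: 40 × 3 = 120
  D1 to Y: 50 × 6 = 300
  D2 to X: 65 × 5 = 325
  D2 to Y: 55 × 5 = 275
  D3 to X: 50 × 9 = 450
Total cost = 1470.
So D1→W carries 40 crates.

40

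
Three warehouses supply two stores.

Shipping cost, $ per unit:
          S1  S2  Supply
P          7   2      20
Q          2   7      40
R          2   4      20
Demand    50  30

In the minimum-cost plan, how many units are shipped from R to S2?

The minimum-cost plan:
  P→S2: 20 × $2 = $40
  Q→S1: 40 × $2 = $80
  R→S1: 10 × $2 = $20
  R→S2: 10 × $4 = $40
Total cost = $180.
So R→S2 carries 10 units.

10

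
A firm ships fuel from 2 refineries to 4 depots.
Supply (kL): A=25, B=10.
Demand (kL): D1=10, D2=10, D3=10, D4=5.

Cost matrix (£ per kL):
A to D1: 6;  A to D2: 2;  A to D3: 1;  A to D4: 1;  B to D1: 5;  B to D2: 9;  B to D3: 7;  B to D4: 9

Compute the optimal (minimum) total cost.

Optimal allocation:
  A→D2: 10 × £2 = £20
  A→D3: 10 × £1 = £10
  A→D4: 5 × £1 = £5
  B→D1: 10 × £5 = £50
Total = 20 + 10 + 5 + 50 = £85.
(Supply check: A ships 25; B ships 10.)

85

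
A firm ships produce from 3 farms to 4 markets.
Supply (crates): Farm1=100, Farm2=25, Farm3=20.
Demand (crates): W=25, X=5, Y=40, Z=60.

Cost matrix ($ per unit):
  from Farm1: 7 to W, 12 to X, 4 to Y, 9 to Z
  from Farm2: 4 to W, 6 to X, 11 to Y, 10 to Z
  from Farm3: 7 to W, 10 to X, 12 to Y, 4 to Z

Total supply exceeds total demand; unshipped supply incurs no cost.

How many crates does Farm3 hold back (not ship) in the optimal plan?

An optimal plan:
  Farm1→W: 5 × $7 = $35
  Farm1→Y: 40 × $4 = $160
  Farm1→Z: 40 × $9 = $360
  Farm2→W: 20 × $4 = $80
  Farm2→X: 5 × $6 = $30
  Farm3→Z: 20 × $4 = $80
Total cost = $745.
Farm3 ships 20 of its 20, leaving 0.

0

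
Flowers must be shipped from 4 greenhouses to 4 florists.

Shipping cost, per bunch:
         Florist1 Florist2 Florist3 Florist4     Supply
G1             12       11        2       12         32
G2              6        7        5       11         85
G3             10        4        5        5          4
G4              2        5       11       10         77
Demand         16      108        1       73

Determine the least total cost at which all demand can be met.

1478

Optimal allocation:
  G1 to Florist3: 1 bunches
  G1 to Florist4: 31 bunches
  G2 to Florist2: 47 bunches
  G2 to Florist4: 38 bunches
  G3 to Florist4: 4 bunches
  G4 to Florist1: 16 bunches
  G4 to Florist2: 61 bunches
Total cost = 1478.
(Supply check: G1 ships 32; G2 ships 85; G3 ships 4; G4 ships 77.)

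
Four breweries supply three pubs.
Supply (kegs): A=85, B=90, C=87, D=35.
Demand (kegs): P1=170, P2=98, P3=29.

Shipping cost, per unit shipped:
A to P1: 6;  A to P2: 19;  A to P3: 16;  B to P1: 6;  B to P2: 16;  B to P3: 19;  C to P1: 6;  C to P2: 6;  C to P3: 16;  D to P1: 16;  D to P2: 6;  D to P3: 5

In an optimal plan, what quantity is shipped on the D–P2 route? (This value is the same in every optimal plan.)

Solving gives:
  A→P1: 85 × 6 = 510
  B→P1: 85 × 6 = 510
  B→P2: 5 × 16 = 80
  C→P2: 87 × 6 = 522
  D→P2: 6 × 6 = 36
  D→P3: 29 × 5 = 145
Total cost = 1803.
So D→P2 carries 6 kegs.

6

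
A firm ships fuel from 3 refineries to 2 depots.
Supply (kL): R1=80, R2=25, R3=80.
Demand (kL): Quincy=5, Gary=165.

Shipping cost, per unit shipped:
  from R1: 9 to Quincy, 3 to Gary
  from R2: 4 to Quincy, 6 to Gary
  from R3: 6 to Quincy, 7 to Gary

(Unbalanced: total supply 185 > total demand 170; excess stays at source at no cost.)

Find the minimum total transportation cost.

One minimum-cost allocation:
  R1–Gary: 80 kL
  R2–Quincy: 5 kL
  R2–Gary: 20 kL
  R3–Gary: 65 kL
Total cost = 835.

835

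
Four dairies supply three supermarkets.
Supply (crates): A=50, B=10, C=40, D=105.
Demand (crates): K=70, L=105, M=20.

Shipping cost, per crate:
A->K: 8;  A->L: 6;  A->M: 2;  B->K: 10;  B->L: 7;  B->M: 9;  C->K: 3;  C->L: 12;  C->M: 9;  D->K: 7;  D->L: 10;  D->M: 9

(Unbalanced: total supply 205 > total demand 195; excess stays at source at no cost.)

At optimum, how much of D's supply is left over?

10

Minimum-cost shipments:
  A to L: 30 × 6 = 180
  A to M: 20 × 2 = 40
  B to L: 10 × 7 = 70
  C to K: 40 × 3 = 120
  D to K: 30 × 7 = 210
  D to L: 65 × 10 = 650
Total cost = 1270.
D ships 95 of its 105, leaving 10.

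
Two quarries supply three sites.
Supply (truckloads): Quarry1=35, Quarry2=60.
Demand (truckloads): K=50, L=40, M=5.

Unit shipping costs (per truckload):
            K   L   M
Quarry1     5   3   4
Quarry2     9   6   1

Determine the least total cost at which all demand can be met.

555

An optimal shipping plan:
  Quarry1→K: 35 truckloads
  Quarry2→K: 15 truckloads
  Quarry2→L: 40 truckloads
  Quarry2→M: 5 truckloads
Total cost = 555.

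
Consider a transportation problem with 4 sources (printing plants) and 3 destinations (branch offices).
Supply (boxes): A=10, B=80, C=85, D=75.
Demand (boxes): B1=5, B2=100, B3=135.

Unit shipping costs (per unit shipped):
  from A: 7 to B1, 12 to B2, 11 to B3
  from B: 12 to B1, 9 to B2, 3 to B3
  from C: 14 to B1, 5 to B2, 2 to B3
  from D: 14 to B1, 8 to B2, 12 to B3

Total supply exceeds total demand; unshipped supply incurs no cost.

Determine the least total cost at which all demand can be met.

One minimum-cost allocation:
  A->B1: 5 × 7 = 35
  B->B3: 80 × 3 = 240
  C->B2: 30 × 5 = 150
  C->B3: 55 × 2 = 110
  D->B2: 70 × 8 = 560
Total = 35 + 240 + 150 + 110 + 560 = 1095.

1095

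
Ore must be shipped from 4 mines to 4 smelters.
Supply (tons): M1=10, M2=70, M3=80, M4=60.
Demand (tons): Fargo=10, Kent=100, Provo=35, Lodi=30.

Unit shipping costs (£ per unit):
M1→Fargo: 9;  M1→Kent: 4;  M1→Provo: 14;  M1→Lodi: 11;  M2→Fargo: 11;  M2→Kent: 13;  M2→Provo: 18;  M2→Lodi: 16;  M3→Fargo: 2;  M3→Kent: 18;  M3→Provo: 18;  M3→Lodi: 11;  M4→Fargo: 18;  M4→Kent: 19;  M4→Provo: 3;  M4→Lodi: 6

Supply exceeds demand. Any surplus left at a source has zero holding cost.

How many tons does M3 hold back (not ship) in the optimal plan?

45

Minimum-cost shipments:
  M1 to Kent: 10 × £4 = £40
  M2 to Kent: 70 × £13 = £910
  M3 to Fargo: 10 × £2 = £20
  M3 to Kent: 20 × £18 = £360
  M3 to Lodi: 5 × £11 = £55
  M4 to Provo: 35 × £3 = £105
  M4 to Lodi: 25 × £6 = £150
Total cost = £1640.
M3 ships 35 of its 80, leaving 45.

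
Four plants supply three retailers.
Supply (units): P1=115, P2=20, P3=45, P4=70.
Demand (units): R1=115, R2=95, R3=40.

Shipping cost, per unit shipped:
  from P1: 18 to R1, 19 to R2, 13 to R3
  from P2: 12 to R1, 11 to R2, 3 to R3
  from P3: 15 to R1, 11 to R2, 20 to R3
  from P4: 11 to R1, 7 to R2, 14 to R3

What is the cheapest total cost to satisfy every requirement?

Optimal allocation:
  P1->R1: 95 × 18 = 1710
  P1->R3: 20 × 13 = 260
  P2->R3: 20 × 3 = 60
  P3->R1: 20 × 15 = 300
  P3->R2: 25 × 11 = 275
  P4->R2: 70 × 7 = 490
Total = 1710 + 260 + 60 + 300 + 275 + 490 = 3095.

3095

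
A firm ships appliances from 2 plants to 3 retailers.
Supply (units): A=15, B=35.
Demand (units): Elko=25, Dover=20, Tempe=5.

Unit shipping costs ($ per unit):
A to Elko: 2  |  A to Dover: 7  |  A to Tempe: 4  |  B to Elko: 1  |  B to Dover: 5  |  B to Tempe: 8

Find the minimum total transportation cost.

One minimum-cost allocation:
  A–Elko: 10 × $2 = $20
  A–Tempe: 5 × $4 = $20
  B–Elko: 15 × $1 = $15
  B–Dover: 20 × $5 = $100
Total = 20 + 20 + 15 + 100 = $155.
(Supply check: A ships 15; B ships 35.)

155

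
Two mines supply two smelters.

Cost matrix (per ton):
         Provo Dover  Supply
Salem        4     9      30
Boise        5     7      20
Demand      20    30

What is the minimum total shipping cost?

One minimum-cost allocation:
  Salem->Provo: 20 tons
  Salem->Dover: 10 tons
  Boise->Dover: 20 tons
Total cost = 310.
(Supply check: Salem ships 30; Boise ships 20.)

310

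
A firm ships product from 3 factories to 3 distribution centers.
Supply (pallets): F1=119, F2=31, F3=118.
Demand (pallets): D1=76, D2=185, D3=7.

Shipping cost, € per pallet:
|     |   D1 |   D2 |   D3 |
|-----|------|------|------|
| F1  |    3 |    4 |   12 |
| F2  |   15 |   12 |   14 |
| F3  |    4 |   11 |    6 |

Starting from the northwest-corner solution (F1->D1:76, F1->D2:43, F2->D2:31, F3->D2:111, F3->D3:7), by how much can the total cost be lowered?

456

Current plan cost = 76·3 + 43·4 + 31·12 + 111·11 + 7·6 = €2035.
Optimal plan:
  F1–D2: 119 × €4 = €476
  F2–D2: 31 × €12 = €372
  F3–D1: 76 × €4 = €304
  F3–D2: 35 × €11 = €385
  F3–D3: 7 × €6 = €42
Optimal cost = €1579.
Saving = 2035 − 1579 = €456.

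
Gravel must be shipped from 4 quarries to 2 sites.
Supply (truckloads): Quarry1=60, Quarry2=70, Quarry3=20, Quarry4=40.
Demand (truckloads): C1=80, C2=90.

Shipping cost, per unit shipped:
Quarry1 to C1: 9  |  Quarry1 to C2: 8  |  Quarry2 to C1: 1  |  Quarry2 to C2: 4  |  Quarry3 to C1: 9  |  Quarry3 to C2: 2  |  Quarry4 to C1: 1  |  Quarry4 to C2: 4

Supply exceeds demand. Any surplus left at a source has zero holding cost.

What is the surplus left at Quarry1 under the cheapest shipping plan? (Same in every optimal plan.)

20

An optimal plan:
  Quarry1–C2: 40 truckloads
  Quarry2–C1: 40 truckloads
  Quarry2–C2: 30 truckloads
  Quarry3–C2: 20 truckloads
  Quarry4–C1: 40 truckloads
Total cost = 560.
Quarry1 ships 40 of its 60, leaving 20.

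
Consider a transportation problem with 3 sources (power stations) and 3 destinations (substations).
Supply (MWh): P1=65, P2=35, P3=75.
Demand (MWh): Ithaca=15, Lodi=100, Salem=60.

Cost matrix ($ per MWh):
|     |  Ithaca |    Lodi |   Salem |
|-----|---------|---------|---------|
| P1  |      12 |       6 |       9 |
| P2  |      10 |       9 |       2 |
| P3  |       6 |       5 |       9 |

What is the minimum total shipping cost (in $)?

925

Optimal allocation:
  P1 to Lodi: 40 × $6 = $240
  P1 to Salem: 25 × $9 = $225
  P2 to Salem: 35 × $2 = $70
  P3 to Ithaca: 15 × $6 = $90
  P3 to Lodi: 60 × $5 = $300
Total = 240 + 225 + 70 + 90 + 300 = $925.
(Supply check: P1 ships 65; P2 ships 35; P3 ships 75.)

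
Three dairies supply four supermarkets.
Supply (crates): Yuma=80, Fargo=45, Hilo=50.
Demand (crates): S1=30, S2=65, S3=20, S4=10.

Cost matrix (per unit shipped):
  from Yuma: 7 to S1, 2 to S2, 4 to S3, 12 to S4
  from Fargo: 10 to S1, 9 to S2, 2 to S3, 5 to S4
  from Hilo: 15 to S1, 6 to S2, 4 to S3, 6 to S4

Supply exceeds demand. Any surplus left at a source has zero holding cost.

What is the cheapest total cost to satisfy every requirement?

475

A cheapest plan:
  Yuma→S1: 15 × 7 = 105
  Yuma→S2: 65 × 2 = 130
  Fargo→S1: 15 × 10 = 150
  Fargo→S3: 20 × 2 = 40
  Fargo→S4: 10 × 5 = 50
Total = 105 + 130 + 150 + 40 + 50 = 475.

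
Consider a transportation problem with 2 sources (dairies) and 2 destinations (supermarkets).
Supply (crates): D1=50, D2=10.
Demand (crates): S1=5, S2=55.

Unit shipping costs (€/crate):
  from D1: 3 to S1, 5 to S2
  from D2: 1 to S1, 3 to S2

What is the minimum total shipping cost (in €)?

270

One minimum-cost allocation:
  D1→S2: 50 × €5 = €250
  D2→S1: 5 × €1 = €5
  D2→S2: 5 × €3 = €15
Total = 250 + 5 + 15 = €270.
(Supply check: D1 ships 50; D2 ships 10.)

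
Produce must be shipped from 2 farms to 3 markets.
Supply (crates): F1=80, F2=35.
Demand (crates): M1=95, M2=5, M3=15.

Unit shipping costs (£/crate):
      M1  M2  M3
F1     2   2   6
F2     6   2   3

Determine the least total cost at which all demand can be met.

305

A cheapest plan:
  F1 to M1: 80 × £2 = £160
  F2 to M1: 15 × £6 = £90
  F2 to M2: 5 × £2 = £10
  F2 to M3: 15 × £3 = £45
Total = 160 + 90 + 10 + 45 = £305.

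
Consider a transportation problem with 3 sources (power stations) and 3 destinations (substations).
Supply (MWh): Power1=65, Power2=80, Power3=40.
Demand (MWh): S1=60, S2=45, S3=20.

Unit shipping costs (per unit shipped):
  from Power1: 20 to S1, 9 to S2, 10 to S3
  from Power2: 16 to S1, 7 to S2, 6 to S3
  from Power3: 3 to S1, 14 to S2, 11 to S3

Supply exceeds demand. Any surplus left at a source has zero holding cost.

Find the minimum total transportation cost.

885

A cheapest plan:
  Power1→S2: 5 × 9 = 45
  Power2→S1: 20 × 16 = 320
  Power2→S2: 40 × 7 = 280
  Power2→S3: 20 × 6 = 120
  Power3→S1: 40 × 3 = 120
Total = 45 + 320 + 280 + 120 + 120 = 885.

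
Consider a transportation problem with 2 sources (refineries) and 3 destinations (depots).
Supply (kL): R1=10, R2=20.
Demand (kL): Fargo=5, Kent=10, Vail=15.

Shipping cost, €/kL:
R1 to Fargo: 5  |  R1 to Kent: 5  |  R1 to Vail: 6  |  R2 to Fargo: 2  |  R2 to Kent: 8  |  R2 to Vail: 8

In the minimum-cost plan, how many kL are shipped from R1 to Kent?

Solving gives:
  R1 to Kent: 10 × €5 = €50
  R2 to Fargo: 5 × €2 = €10
  R2 to Vail: 15 × €8 = €120
Total cost = €180.
So R1→Kent carries 10 kL.

10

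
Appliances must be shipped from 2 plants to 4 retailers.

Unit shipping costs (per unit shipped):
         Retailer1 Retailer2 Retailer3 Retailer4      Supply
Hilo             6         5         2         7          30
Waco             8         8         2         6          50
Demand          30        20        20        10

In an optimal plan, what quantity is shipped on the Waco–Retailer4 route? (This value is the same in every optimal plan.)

10

The minimum-cost plan:
  Hilo->Retailer1: 10 × 6 = 60
  Hilo->Retailer2: 20 × 5 = 100
  Waco->Retailer1: 20 × 8 = 160
  Waco->Retailer3: 20 × 2 = 40
  Waco->Retailer4: 10 × 6 = 60
Total cost = 420.
So Waco→Retailer4 carries 10 units.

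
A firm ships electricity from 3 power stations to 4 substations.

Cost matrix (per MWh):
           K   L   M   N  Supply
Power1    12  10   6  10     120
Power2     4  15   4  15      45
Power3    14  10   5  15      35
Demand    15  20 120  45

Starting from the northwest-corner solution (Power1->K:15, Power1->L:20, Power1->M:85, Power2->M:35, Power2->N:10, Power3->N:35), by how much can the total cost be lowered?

Current plan cost = 15·12 + 20·10 + 85·6 + 35·4 + 10·15 + 35·15 = 1705.
Optimal plan:
  Power1→L: 20 × 10 = 200
  Power1→M: 55 × 6 = 330
  Power1→N: 45 × 10 = 450
  Power2→K: 15 × 4 = 60
  Power2→M: 30 × 4 = 120
  Power3→M: 35 × 5 = 175
Optimal cost = 1335.
Saving = 1705 − 1335 = 370.

370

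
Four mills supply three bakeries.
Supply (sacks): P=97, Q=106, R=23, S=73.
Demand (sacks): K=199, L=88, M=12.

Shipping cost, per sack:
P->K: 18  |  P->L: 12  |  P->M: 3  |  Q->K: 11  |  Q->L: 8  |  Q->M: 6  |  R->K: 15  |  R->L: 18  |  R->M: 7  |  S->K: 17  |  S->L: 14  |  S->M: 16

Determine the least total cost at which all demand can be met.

3799

Optimal allocation:
  P–L: 85 sacks
  P–M: 12 sacks
  Q–K: 106 sacks
  R–K: 23 sacks
  S–K: 70 sacks
  S–L: 3 sacks
Total cost = 3799.
(Supply check: P ships 97; Q ships 106; R ships 23; S ships 73.)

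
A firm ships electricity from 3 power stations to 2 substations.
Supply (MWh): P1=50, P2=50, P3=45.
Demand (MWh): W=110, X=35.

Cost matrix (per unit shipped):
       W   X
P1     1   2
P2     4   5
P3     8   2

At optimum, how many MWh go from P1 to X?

Solving gives:
  P1->W: 50 × 1 = 50
  P2->W: 50 × 4 = 200
  P3->W: 10 × 8 = 80
  P3->X: 35 × 2 = 70
Total cost = 400.
The route P1→X is not used.

0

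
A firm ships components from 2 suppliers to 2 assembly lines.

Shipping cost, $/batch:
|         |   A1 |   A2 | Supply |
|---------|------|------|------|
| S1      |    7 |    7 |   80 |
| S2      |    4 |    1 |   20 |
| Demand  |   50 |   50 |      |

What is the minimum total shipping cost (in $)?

580

A cheapest plan:
  S1→A1: 50 batches
  S1→A2: 30 batches
  S2→A2: 20 batches
Total cost = $580.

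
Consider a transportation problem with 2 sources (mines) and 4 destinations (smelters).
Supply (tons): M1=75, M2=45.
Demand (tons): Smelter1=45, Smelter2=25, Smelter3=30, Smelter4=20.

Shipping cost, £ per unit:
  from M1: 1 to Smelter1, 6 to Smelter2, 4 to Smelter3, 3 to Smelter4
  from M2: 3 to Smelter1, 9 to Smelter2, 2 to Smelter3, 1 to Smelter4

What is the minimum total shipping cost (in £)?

285

An optimal shipping plan:
  M1 to Smelter1: 45 tons
  M1 to Smelter2: 25 tons
  M1 to Smelter3: 5 tons
  M2 to Smelter3: 25 tons
  M2 to Smelter4: 20 tons
Total cost = £285.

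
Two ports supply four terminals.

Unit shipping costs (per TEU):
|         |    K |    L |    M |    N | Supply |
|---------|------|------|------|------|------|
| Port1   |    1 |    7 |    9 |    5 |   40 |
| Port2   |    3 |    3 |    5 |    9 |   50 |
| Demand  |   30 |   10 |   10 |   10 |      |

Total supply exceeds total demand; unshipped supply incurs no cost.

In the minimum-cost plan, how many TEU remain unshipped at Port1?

An optimal plan:
  Port1→K: 30 × 1 = 30
  Port1→N: 10 × 5 = 50
  Port2→L: 10 × 3 = 30
  Port2→M: 10 × 5 = 50
Total cost = 160.
Port1 ships 40 of its 40, leaving 0.

0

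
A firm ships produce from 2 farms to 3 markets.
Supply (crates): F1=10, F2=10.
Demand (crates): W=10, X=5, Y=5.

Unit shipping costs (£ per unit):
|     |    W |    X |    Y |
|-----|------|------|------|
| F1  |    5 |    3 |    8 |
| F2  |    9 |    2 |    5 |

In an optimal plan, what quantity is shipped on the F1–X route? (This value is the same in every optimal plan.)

0

Solving gives:
  F1→W: 10 × £5 = £50
  F2→X: 5 × £2 = £10
  F2→Y: 5 × £5 = £25
Total cost = £85.
The route F1→X is not used.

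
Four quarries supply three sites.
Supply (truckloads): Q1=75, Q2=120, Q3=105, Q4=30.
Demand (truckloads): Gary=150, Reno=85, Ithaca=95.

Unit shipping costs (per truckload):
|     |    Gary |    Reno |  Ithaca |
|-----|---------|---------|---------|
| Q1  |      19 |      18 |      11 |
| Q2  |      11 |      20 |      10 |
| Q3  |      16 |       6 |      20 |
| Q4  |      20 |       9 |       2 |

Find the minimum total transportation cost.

3115

An optimal shipping plan:
  Q1→Gary: 10 × 19 = 190
  Q1→Ithaca: 65 × 11 = 715
  Q2→Gary: 120 × 11 = 1320
  Q3→Gary: 20 × 16 = 320
  Q3→Reno: 85 × 6 = 510
  Q4→Ithaca: 30 × 2 = 60
Total = 190 + 715 + 1320 + 320 + 510 + 60 = 3115.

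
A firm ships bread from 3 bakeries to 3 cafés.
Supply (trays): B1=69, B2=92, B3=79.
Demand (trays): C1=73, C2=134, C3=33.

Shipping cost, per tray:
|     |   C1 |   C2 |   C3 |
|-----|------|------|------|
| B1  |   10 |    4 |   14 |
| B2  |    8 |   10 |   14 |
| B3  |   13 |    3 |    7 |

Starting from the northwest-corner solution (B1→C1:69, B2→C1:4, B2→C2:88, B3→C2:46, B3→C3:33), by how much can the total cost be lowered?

Current plan cost = 69·10 + 4·8 + 88·10 + 46·3 + 33·7 = 1971.
Optimal plan:
  B1–C2: 69 trays
  B2–C1: 73 trays
  B2–C3: 19 trays
  B3–C2: 65 trays
  B3–C3: 14 trays
Optimal cost = 1419.
Saving = 1971 − 1419 = 552.

552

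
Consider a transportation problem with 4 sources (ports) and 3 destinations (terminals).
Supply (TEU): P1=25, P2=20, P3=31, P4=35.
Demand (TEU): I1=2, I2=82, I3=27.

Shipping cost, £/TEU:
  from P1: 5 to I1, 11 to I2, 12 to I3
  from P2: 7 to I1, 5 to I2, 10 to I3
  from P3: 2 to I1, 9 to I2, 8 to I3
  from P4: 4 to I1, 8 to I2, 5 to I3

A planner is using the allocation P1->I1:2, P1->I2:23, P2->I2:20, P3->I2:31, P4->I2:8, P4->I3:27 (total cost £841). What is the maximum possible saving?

2

Current plan cost = 2·5 + 23·11 + 20·5 + 31·9 + 8·8 + 27·5 = £841.
Optimal plan:
  P1 to I2: 25 TEU
  P2 to I2: 20 TEU
  P3 to I1: 2 TEU
  P3 to I2: 29 TEU
  P4 to I2: 8 TEU
  P4 to I3: 27 TEU
Optimal cost = £839.
Saving = 841 − 839 = £2.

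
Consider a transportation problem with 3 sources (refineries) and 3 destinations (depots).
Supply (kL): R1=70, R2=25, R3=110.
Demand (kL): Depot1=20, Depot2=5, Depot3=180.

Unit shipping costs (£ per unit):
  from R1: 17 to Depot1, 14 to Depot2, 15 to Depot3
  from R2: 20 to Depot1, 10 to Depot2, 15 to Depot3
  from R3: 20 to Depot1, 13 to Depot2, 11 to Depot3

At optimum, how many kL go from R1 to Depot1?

20

Solving gives:
  R1→Depot1: 20 × £17 = £340
  R1→Depot3: 50 × £15 = £750
  R2→Depot2: 5 × £10 = £50
  R2→Depot3: 20 × £15 = £300
  R3→Depot3: 110 × £11 = £1210
Total cost = £2650.
So R1→Depot1 carries 20 kL.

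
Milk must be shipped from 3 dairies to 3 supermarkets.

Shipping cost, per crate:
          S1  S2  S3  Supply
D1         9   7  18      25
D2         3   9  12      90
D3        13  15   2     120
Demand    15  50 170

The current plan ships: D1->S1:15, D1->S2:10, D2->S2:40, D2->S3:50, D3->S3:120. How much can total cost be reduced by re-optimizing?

120

Current plan cost = 15·9 + 10·7 + 40·9 + 50·12 + 120·2 = 1405.
Optimal plan:
  D1–S2: 25 crates
  D2–S1: 15 crates
  D2–S2: 25 crates
  D2–S3: 50 crates
  D3–S3: 120 crates
Optimal cost = 1285.
Saving = 1405 − 1285 = 120.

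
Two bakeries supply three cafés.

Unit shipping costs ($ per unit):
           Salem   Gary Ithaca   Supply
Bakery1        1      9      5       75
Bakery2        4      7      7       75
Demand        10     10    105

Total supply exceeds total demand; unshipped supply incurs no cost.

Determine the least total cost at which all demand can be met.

685

An optimal shipping plan:
  Bakery1–Salem: 10 × $1 = $10
  Bakery1–Ithaca: 65 × $5 = $325
  Bakery2–Gary: 10 × $7 = $70
  Bakery2–Ithaca: 40 × $7 = $280
Total = 10 + 325 + 70 + 280 = $685.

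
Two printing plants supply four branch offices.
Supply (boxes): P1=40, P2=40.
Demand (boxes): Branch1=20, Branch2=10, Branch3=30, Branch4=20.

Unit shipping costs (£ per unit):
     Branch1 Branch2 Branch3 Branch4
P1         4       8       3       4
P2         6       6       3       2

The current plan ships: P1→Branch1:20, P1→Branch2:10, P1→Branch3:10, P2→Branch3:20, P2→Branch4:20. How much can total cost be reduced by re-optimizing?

20

Current plan cost = 20·4 + 10·8 + 10·3 + 20·3 + 20·2 = £290.
Optimal plan:
  P1→Branch1: 20 boxes
  P1→Branch3: 20 boxes
  P2→Branch2: 10 boxes
  P2→Branch3: 10 boxes
  P2→Branch4: 20 boxes
Optimal cost = £270.
Saving = 290 − 270 = £20.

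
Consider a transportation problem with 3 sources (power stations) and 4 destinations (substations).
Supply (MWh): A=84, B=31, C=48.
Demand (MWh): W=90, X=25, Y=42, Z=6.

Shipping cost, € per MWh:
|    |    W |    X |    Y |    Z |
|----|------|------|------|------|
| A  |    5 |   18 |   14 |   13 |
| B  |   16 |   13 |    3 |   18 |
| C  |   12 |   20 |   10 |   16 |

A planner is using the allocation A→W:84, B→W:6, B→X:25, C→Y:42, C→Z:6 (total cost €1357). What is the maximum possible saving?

Current plan cost = 84·5 + 6·16 + 25·13 + 42·10 + 6·16 = €1357.
Optimal plan:
  A->W: 84 MWh
  B->X: 25 MWh
  B->Y: 6 MWh
  C->W: 6 MWh
  C->Y: 36 MWh
  C->Z: 6 MWh
Optimal cost = €1291.
Saving = 1357 − 1291 = €66.

66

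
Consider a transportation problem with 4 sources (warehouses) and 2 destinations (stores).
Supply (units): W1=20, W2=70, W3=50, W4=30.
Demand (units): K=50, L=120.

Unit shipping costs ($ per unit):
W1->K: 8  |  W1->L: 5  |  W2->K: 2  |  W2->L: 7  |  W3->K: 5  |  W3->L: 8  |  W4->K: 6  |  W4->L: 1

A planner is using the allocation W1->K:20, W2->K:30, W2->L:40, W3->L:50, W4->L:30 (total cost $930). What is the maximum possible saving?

160

Current plan cost = 20·8 + 30·2 + 40·7 + 50·8 + 30·1 = $930.
Optimal plan:
  W1->L: 20 × $5 = $100
  W2->K: 50 × $2 = $100
  W2->L: 20 × $7 = $140
  W3->L: 50 × $8 = $400
  W4->L: 30 × $1 = $30
Optimal cost = $770.
Saving = 930 − 770 = $160.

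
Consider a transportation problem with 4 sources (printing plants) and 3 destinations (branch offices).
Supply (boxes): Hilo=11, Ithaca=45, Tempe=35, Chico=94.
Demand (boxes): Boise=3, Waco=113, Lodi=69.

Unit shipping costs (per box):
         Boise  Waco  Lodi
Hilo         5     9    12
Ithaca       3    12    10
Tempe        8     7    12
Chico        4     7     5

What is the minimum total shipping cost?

Optimal allocation:
  Hilo→Waco: 11 × 9 = 99
  Ithaca→Boise: 3 × 3 = 9
  Ithaca→Waco: 42 × 12 = 504
  Tempe→Waco: 35 × 7 = 245
  Chico→Waco: 25 × 7 = 175
  Chico→Lodi: 69 × 5 = 345
Total = 99 + 9 + 504 + 245 + 175 + 345 = 1377.

1377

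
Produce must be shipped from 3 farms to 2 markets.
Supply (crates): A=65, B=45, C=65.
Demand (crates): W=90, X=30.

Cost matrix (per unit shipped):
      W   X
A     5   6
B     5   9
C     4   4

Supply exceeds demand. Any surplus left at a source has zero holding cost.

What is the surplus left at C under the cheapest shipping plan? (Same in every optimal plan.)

Minimum-cost shipments:
  A→W: 10 × 5 = 50
  B→W: 45 × 5 = 225
  C→W: 35 × 4 = 140
  C→X: 30 × 4 = 120
Total cost = 535.
C ships 65 of its 65, leaving 0.

0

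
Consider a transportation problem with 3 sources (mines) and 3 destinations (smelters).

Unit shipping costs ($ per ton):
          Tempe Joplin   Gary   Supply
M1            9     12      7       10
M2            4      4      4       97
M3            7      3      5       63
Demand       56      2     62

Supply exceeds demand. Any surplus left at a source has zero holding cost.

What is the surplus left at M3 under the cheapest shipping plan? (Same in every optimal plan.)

An optimal plan:
  M2–Tempe: 56 tons
  M2–Gary: 41 tons
  M3–Joplin: 2 tons
  M3–Gary: 21 tons
Total cost = $499.
M3 ships 23 of its 63, leaving 40.

40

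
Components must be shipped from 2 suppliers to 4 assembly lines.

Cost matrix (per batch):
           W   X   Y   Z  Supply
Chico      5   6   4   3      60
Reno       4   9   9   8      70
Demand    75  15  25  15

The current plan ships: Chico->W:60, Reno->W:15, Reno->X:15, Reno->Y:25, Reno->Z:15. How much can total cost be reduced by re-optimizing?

Current plan cost = 60·5 + 15·4 + 15·9 + 25·9 + 15·8 = 840.
Optimal plan:
  Chico to W: 5 × 5 = 25
  Chico to X: 15 × 6 = 90
  Chico to Y: 25 × 4 = 100
  Chico to Z: 15 × 3 = 45
  Reno to W: 70 × 4 = 280
Optimal cost = 540.
Saving = 840 − 540 = 300.

300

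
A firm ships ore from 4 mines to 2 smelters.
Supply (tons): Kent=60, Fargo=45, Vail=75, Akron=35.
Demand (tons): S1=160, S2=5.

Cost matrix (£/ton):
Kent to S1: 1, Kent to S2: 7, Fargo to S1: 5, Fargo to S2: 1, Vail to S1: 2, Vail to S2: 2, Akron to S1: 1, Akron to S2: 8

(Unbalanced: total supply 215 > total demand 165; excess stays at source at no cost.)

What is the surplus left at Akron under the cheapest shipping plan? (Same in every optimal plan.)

0

An optimal plan:
  Kent–S1: 60 × £1 = £60
  Fargo–S2: 5 × £1 = £5
  Vail–S1: 65 × £2 = £130
  Akron–S1: 35 × £1 = £35
Total cost = £230.
Akron ships 35 of its 35, leaving 0.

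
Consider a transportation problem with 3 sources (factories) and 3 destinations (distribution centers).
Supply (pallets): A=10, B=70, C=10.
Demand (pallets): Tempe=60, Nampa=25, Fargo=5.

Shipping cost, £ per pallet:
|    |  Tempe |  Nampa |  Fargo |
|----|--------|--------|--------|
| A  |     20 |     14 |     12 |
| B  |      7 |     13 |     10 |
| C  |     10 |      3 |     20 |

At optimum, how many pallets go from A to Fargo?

0

Optimal shipments:
  A to Nampa: 10 × £14 = £140
  B to Tempe: 60 × £7 = £420
  B to Nampa: 5 × £13 = £65
  B to Fargo: 5 × £10 = £50
  C to Nampa: 10 × £3 = £30
Total cost = £705.
The route A→Fargo is not used.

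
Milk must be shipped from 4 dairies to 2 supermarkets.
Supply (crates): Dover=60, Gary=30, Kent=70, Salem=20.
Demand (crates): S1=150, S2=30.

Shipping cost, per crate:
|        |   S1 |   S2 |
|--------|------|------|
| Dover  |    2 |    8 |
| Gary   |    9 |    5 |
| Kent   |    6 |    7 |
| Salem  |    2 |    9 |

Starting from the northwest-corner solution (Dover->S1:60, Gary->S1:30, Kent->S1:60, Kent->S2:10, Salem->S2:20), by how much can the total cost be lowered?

270

Current plan cost = 60·2 + 30·9 + 60·6 + 10·7 + 20·9 = 1000.
Optimal plan:
  Dover–S1: 60 × 2 = 120
  Gary–S2: 30 × 5 = 150
  Kent–S1: 70 × 6 = 420
  Salem–S1: 20 × 2 = 40
Optimal cost = 730.
Saving = 1000 − 730 = 270.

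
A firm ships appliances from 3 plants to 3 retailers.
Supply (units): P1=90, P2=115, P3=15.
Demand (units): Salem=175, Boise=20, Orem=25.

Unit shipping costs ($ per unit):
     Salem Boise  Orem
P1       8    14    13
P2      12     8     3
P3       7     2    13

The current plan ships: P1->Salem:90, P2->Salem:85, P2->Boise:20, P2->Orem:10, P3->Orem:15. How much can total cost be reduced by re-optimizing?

Current plan cost = 90·8 + 85·12 + 20·8 + 10·3 + 15·13 = $2125.
Optimal plan:
  P1–Salem: 90 × $8 = $720
  P2–Salem: 85 × $12 = $1020
  P2–Boise: 5 × $8 = $40
  P2–Orem: 25 × $3 = $75
  P3–Boise: 15 × $2 = $30
Optimal cost = $1885.
Saving = 2125 − 1885 = $240.

240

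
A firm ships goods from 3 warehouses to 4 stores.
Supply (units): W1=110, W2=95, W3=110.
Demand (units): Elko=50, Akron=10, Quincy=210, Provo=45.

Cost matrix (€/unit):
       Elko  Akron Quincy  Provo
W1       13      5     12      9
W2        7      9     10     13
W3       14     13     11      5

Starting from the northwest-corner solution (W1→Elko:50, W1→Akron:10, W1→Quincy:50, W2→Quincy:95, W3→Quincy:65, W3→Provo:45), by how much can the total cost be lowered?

Current plan cost = 50·13 + 10·5 + 50·12 + 95·10 + 65·11 + 45·5 = €3190.
Optimal plan:
  W1–Akron: 10 × €5 = €50
  W1–Quincy: 100 × €12 = €1200
  W2–Elko: 50 × €7 = €350
  W2–Quincy: 45 × €10 = €450
  W3–Quincy: 65 × €11 = €715
  W3–Provo: 45 × €5 = €225
Optimal cost = €2990.
Saving = 3190 − 2990 = €200.

200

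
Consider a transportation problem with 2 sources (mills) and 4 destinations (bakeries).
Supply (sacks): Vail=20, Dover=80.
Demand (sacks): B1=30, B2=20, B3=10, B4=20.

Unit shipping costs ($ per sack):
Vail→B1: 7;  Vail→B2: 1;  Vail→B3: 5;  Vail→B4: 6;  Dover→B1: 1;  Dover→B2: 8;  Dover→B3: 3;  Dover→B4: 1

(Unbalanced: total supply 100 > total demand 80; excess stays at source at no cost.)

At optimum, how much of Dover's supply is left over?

20

An optimal plan:
  Vail to B2: 20 sacks
  Dover to B1: 30 sacks
  Dover to B3: 10 sacks
  Dover to B4: 20 sacks
Total cost = $100.
Dover ships 60 of its 80, leaving 20.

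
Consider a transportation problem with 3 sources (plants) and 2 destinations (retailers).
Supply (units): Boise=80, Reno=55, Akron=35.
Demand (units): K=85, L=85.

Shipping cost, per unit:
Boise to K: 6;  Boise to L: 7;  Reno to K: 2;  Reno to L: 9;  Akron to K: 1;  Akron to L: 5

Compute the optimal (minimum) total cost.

A cheapest plan:
  Boise->L: 80 × 7 = 560
  Reno->K: 55 × 2 = 110
  Akron->K: 30 × 1 = 30
  Akron->L: 5 × 5 = 25
Total = 560 + 110 + 30 + 25 = 725.
(Supply check: Boise ships 80; Reno ships 55; Akron ships 35.)

725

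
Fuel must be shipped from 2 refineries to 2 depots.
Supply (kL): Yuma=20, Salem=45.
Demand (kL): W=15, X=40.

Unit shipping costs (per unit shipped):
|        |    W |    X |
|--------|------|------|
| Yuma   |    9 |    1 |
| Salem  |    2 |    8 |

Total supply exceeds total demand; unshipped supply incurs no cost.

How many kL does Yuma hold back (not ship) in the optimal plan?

An optimal plan:
  Yuma→X: 20 × 1 = 20
  Salem→W: 15 × 2 = 30
  Salem→X: 20 × 8 = 160
Total cost = 210.
Yuma ships 20 of its 20, leaving 0.

0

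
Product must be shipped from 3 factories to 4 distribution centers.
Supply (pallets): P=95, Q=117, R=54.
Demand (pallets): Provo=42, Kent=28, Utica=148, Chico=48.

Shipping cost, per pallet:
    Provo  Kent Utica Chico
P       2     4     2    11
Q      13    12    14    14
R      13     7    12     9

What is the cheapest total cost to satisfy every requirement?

An optimal shipping plan:
  P→Utica: 95 pallets
  Q→Provo: 42 pallets
  Q→Kent: 22 pallets
  Q→Utica: 53 pallets
  R→Kent: 6 pallets
  R→Chico: 48 pallets
Total cost = 2216.

2216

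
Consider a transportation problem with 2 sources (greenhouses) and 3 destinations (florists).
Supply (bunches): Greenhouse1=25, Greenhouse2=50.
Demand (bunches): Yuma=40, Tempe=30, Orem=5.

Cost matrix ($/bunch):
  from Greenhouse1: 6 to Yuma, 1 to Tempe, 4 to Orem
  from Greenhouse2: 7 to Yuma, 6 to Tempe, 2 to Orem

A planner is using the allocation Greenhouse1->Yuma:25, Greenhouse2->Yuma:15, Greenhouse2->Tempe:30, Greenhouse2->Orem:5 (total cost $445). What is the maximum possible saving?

Current plan cost = 25·6 + 15·7 + 30·6 + 5·2 = $445.
Optimal plan:
  Greenhouse1->Tempe: 25 × $1 = $25
  Greenhouse2->Yuma: 40 × $7 = $280
  Greenhouse2->Tempe: 5 × $6 = $30
  Greenhouse2->Orem: 5 × $2 = $10
Optimal cost = $345.
Saving = 445 − 345 = $100.

100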